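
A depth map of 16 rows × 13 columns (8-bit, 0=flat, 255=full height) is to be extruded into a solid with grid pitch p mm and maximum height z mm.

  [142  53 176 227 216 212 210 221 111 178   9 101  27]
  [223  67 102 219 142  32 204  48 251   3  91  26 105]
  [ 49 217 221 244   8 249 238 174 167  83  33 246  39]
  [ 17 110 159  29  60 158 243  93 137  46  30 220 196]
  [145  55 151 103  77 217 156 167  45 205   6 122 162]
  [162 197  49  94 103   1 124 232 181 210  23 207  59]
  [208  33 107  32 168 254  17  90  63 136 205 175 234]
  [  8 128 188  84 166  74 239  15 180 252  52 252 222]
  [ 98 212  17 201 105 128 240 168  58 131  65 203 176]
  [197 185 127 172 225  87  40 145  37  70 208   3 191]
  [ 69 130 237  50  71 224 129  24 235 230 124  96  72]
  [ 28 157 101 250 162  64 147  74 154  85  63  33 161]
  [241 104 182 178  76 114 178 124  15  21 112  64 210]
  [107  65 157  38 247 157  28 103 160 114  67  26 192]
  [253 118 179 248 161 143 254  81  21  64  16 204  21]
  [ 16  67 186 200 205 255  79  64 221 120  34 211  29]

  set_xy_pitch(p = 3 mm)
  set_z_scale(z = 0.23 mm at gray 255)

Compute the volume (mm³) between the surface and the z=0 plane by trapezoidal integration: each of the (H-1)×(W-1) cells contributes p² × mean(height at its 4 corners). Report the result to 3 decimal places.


height_mm = gray/255 × 0.23; cell vol = 3² × mean(4 corners)
unit = 3² × 0.23 / (4×255) = 0.00202941 mm³ per gray-sum
row 0: Σ corner-gray over 12 cells = 6295  → 12.7751
row 1: Σ corner-gray over 12 cells = 6546  → 13.2845
row 2: Σ corner-gray over 12 cells = 6631  → 13.4570
row 3: Σ corner-gray over 12 cells = 5698  → 11.5636
row 4: Σ corner-gray over 12 cells = 5978  → 12.1318
row 5: Σ corner-gray over 12 cells = 6065  → 12.3084
row 6: Σ corner-gray over 12 cells = 6492  → 13.1749
row 7: Σ corner-gray over 12 cells = 6820  → 13.8406
row 8: Σ corner-gray over 12 cells = 6316  → 12.8178
row 9: Σ corner-gray over 12 cells = 6227  → 12.6371
row 10: Σ corner-gray over 12 cells = 6010  → 12.1968
row 11: Σ corner-gray over 12 cells = 5556  → 11.2754
row 12: Σ corner-gray over 12 cells = 5410  → 10.9791
row 13: Σ corner-gray over 12 cells = 5875  → 11.9228
row 14: Σ corner-gray over 12 cells = 6581  → 13.3556
Σ rows: total corner-gray = 92500  → 187.7206 mm³

187.721


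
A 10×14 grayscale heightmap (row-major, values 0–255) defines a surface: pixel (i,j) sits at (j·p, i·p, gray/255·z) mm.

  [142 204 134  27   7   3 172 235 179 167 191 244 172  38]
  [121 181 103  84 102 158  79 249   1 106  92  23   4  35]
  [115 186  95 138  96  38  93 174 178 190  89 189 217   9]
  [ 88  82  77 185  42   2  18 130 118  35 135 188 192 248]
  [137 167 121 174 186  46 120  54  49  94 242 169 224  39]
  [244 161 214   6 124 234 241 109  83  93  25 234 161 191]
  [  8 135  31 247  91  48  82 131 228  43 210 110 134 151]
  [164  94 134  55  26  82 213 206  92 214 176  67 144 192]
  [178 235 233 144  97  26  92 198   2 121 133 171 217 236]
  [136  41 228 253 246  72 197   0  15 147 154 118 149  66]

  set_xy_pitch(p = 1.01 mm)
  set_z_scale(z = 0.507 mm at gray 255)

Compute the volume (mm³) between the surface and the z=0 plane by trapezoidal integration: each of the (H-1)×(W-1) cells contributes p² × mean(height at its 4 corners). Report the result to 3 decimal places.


30.247

height_mm = gray/255 × 0.507; cell vol = 1.01² × mean(4 corners)
unit = 1.01² × 0.507 / (4×255) = 0.00050705 mm³ per gray-sum
row 0: Σ corner-gray over 13 cells = 6170  → 3.1285
row 1: Σ corner-gray over 13 cells = 6010  → 3.0474
row 2: Σ corner-gray over 13 cells = 6234  → 3.1609
row 3: Σ corner-gray over 13 cells = 6212  → 3.1498
row 4: Σ corner-gray over 13 cells = 7273  → 3.6878
row 5: Σ corner-gray over 13 cells = 6944  → 3.5210
row 6: Σ corner-gray over 13 cells = 6501  → 3.2963
row 7: Σ corner-gray over 13 cells = 7114  → 3.6072
row 8: Σ corner-gray over 13 cells = 7194  → 3.6477
Σ rows: total corner-gray = 59652  → 30.2465 mm³


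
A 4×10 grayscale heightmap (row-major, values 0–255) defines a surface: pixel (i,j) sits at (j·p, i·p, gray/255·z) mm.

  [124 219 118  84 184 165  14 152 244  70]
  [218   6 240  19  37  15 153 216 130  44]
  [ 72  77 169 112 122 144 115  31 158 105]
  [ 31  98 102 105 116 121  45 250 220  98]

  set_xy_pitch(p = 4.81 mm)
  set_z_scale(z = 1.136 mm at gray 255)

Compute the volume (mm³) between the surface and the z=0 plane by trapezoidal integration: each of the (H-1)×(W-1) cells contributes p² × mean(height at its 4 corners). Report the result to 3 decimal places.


height_mm = gray/255 × 1.136; cell vol = 4.81² × mean(4 corners)
unit = 4.81² × 1.136 / (4×255) = 0.0257673 mm³ per gray-sum
row 0: Σ corner-gray over 9 cells = 4448  → 114.6128
row 1: Σ corner-gray over 9 cells = 3927  → 101.1880
row 2: Σ corner-gray over 9 cells = 4276  → 110.1808
Σ rows: total corner-gray = 12651  → 325.9817 mm³

325.982


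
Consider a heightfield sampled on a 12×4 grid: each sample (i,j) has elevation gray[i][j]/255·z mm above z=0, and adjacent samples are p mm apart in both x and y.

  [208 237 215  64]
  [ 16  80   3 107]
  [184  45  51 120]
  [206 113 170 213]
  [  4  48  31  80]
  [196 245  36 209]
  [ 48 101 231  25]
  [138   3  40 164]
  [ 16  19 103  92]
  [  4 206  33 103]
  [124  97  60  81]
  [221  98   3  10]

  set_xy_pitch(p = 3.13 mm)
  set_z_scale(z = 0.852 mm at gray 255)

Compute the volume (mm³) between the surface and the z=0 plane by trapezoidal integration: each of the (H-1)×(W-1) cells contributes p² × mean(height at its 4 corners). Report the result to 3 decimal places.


height_mm = gray/255 × 0.852; cell vol = 3.13² × mean(4 corners)
unit = 3.13² × 0.852 / (4×255) = 0.00818329 mm³ per gray-sum
row 0: Σ corner-gray over 3 cells = 1465  → 11.9885
row 1: Σ corner-gray over 3 cells = 785  → 6.4239
row 2: Σ corner-gray over 3 cells = 1481  → 12.1195
row 3: Σ corner-gray over 3 cells = 1227  → 10.0409
row 4: Σ corner-gray over 3 cells = 1209  → 9.8936
row 5: Σ corner-gray over 3 cells = 1704  → 13.9443
row 6: Σ corner-gray over 3 cells = 1125  → 9.2062
row 7: Σ corner-gray over 3 cells = 740  → 6.0556
row 8: Σ corner-gray over 3 cells = 937  → 7.6677
row 9: Σ corner-gray over 3 cells = 1104  → 9.0344
row 10: Σ corner-gray over 3 cells = 952  → 7.7905
Σ rows: total corner-gray = 12729  → 104.1651 mm³

104.165


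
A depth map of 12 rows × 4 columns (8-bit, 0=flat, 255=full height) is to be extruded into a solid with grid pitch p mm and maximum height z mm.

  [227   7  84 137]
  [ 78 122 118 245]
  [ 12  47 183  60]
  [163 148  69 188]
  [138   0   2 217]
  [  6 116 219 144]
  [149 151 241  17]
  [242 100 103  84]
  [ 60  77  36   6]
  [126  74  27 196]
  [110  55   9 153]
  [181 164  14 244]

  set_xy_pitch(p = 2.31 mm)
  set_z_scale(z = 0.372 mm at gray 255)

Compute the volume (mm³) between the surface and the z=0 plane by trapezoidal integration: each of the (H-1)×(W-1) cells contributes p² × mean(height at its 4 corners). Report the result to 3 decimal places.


26.668

height_mm = gray/255 × 0.372; cell vol = 2.31² × mean(4 corners)
unit = 2.31² × 0.372 / (4×255) = 0.00194611 mm³ per gray-sum
row 0: Σ corner-gray over 3 cells = 1349  → 2.6253
row 1: Σ corner-gray over 3 cells = 1335  → 2.5981
row 2: Σ corner-gray over 3 cells = 1317  → 2.5630
row 3: Σ corner-gray over 3 cells = 1144  → 2.2263
row 4: Σ corner-gray over 3 cells = 1179  → 2.2945
row 5: Σ corner-gray over 3 cells = 1770  → 3.4446
row 6: Σ corner-gray over 3 cells = 1682  → 3.2734
row 7: Σ corner-gray over 3 cells = 1024  → 1.9928
row 8: Σ corner-gray over 3 cells = 816  → 1.5880
row 9: Σ corner-gray over 3 cells = 915  → 1.7807
row 10: Σ corner-gray over 3 cells = 1172  → 2.2808
Σ rows: total corner-gray = 13703  → 26.6675 mm³


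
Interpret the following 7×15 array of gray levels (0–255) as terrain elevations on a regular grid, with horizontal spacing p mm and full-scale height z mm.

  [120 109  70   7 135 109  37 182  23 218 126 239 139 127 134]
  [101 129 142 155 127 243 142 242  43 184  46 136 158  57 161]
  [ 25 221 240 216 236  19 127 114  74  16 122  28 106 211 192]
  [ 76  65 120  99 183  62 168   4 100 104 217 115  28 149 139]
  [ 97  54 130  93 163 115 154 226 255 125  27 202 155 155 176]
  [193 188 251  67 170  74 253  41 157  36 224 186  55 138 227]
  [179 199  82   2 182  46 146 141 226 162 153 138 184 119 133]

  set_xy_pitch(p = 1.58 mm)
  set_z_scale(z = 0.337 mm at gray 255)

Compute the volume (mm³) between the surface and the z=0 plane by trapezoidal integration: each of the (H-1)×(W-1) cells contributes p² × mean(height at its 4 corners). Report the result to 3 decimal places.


36.711

height_mm = gray/255 × 0.337; cell vol = 1.58² × mean(4 corners)
unit = 1.58² × 0.337 / (4×255) = 0.000824791 mm³ per gray-sum
row 0: Σ corner-gray over 14 cells = 7166  → 5.9105
row 1: Σ corner-gray over 14 cells = 7547  → 6.2247
row 2: Σ corner-gray over 14 cells = 6720  → 5.5426
row 3: Σ corner-gray over 14 cells = 7024  → 5.7933
row 4: Σ corner-gray over 14 cells = 8081  → 6.6651
row 5: Σ corner-gray over 14 cells = 7972  → 6.5752
Σ rows: total corner-gray = 44510  → 36.7114 mm³


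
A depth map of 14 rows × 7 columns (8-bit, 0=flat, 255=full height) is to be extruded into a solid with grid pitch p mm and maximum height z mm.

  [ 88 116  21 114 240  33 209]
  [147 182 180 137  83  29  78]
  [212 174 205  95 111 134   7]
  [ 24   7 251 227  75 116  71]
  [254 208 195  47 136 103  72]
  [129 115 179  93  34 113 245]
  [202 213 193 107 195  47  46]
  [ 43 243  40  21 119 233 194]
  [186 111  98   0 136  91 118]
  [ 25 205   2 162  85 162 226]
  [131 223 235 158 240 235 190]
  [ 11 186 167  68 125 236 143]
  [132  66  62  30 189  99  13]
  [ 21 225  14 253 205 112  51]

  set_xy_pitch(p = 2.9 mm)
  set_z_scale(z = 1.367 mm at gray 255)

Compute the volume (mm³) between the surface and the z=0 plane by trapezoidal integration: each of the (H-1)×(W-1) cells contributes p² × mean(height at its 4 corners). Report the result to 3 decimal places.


height_mm = gray/255 × 1.367; cell vol = 2.9² × mean(4 corners)
unit = 2.9² × 1.367 / (4×255) = 0.011271 mm³ per gray-sum
row 0: Σ corner-gray over 6 cells = 2792  → 31.4688
row 1: Σ corner-gray over 6 cells = 3104  → 34.9853
row 2: Σ corner-gray over 6 cells = 3104  → 34.9853
row 3: Σ corner-gray over 6 cells = 3151  → 35.5151
row 4: Σ corner-gray over 6 cells = 3146  → 35.4587
row 5: Σ corner-gray over 6 cells = 3200  → 36.0674
row 6: Σ corner-gray over 6 cells = 3307  → 37.2734
row 7: Σ corner-gray over 6 cells = 2725  → 30.7136
row 8: Σ corner-gray over 6 cells = 2659  → 29.9697
row 9: Σ corner-gray over 6 cells = 3986  → 44.9264
row 10: Σ corner-gray over 6 cells = 4221  → 47.5751
row 11: Σ corner-gray over 6 cells = 2755  → 31.0517
row 12: Σ corner-gray over 6 cells = 2727  → 30.7362
Σ rows: total corner-gray = 40877  → 460.7267 mm³

460.727


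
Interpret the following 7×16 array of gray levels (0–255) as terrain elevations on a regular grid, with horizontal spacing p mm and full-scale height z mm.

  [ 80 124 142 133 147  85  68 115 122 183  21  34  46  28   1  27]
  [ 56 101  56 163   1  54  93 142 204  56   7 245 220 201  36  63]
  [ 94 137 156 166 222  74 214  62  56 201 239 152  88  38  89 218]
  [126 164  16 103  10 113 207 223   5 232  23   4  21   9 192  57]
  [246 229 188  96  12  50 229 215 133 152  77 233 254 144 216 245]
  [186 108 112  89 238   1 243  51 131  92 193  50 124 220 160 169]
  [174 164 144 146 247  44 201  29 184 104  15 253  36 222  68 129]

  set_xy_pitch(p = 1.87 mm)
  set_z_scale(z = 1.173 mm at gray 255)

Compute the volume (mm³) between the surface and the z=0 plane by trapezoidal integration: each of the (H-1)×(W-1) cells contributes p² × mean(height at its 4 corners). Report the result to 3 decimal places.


180.490

height_mm = gray/255 × 1.173; cell vol = 1.87² × mean(4 corners)
unit = 1.87² × 1.173 / (4×255) = 0.00402144 mm³ per gray-sum
row 0: Σ corner-gray over 15 cells = 5882  → 23.6541
row 1: Σ corner-gray over 15 cells = 7377  → 29.6661
row 2: Σ corner-gray over 15 cells = 6927  → 27.8565
row 3: Σ corner-gray over 15 cells = 7774  → 31.2626
row 4: Σ corner-gray over 15 cells = 8926  → 35.8953
row 5: Σ corner-gray over 15 cells = 7996  → 32.1554
Σ rows: total corner-gray = 44882  → 180.4900 mm³


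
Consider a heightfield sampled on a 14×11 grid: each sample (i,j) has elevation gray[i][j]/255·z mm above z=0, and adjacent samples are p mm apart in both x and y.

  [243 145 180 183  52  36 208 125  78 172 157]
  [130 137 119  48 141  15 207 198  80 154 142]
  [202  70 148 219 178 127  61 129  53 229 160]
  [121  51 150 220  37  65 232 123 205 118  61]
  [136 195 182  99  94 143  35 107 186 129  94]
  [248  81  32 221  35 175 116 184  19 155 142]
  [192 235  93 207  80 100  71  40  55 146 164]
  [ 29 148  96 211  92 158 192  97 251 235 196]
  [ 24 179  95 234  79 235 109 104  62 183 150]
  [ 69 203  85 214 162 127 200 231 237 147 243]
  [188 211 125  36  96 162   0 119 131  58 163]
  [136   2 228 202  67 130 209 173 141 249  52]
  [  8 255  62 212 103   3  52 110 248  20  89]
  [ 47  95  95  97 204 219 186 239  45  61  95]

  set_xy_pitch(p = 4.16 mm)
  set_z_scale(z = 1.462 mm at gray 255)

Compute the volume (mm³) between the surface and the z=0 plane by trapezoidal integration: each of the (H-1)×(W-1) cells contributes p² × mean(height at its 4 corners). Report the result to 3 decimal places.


1727.796

height_mm = gray/255 × 1.462; cell vol = 4.16² × mean(4 corners)
unit = 4.16² × 1.462 / (4×255) = 0.0248047 mm³ per gray-sum
row 0: Σ corner-gray over 10 cells = 5228  → 129.6789
row 1: Σ corner-gray over 10 cells = 5260  → 130.4727
row 2: Σ corner-gray over 10 cells = 5374  → 133.3004
row 3: Σ corner-gray over 10 cells = 5154  → 127.8434
row 4: Σ corner-gray over 10 cells = 4996  → 123.9242
row 5: Σ corner-gray over 10 cells = 4836  → 119.9555
row 6: Σ corner-gray over 10 cells = 5595  → 138.7823
row 7: Σ corner-gray over 10 cells = 5919  → 146.8190
row 8: Σ corner-gray over 10 cells = 6258  → 155.2278
row 9: Σ corner-gray over 10 cells = 5751  → 142.6518
row 10: Σ corner-gray over 10 cells = 5217  → 129.4061
row 11: Σ corner-gray over 10 cells = 5217  → 129.4061
row 12: Σ corner-gray over 10 cells = 4851  → 120.3276
Σ rows: total corner-gray = 69656  → 1727.7957 mm³


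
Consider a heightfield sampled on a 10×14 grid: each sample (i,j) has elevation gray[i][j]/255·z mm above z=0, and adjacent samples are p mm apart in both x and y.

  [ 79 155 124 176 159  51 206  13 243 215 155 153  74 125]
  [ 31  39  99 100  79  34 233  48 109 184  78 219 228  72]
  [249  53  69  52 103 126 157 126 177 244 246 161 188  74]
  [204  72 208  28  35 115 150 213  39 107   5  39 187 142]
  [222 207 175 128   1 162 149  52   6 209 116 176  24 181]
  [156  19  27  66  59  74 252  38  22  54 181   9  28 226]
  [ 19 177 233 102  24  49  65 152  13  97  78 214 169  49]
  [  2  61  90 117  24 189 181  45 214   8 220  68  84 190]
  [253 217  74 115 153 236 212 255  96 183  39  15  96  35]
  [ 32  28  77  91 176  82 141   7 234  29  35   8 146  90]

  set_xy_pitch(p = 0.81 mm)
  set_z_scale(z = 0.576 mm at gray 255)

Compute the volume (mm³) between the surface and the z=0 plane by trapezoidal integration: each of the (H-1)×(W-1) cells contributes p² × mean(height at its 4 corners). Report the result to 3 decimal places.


19.966

height_mm = gray/255 × 0.576; cell vol = 0.81² × mean(4 corners)
unit = 0.81² × 0.576 / (4×255) = 0.000370504 mm³ per gray-sum
row 0: Σ corner-gray over 13 cells = 6655  → 2.4657
row 1: Σ corner-gray over 13 cells = 6730  → 2.4935
row 2: Σ corner-gray over 13 cells = 6469  → 2.3968
row 3: Σ corner-gray over 13 cells = 5955  → 2.2063
row 4: Σ corner-gray over 13 cells = 5253  → 1.9463
row 5: Σ corner-gray over 13 cells = 4854  → 1.7984
row 6: Σ corner-gray over 13 cells = 5608  → 2.0778
row 7: Σ corner-gray over 13 cells = 6464  → 2.3949
row 8: Σ corner-gray over 13 cells = 5900  → 2.1860
Σ rows: total corner-gray = 53888  → 19.9657 mm³


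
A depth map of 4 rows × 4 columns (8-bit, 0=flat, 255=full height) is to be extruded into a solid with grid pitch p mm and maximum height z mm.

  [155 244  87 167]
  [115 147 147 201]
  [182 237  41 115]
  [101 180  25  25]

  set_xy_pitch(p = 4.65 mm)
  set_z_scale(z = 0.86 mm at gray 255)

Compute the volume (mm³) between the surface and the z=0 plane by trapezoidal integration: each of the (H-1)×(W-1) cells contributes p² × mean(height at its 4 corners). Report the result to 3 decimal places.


91.774

height_mm = gray/255 × 0.86; cell vol = 4.65² × mean(4 corners)
unit = 4.65² × 0.86 / (4×255) = 0.0182307 mm³ per gray-sum
row 0: Σ corner-gray over 3 cells = 1888  → 34.4196
row 1: Σ corner-gray over 3 cells = 1757  → 32.0314
row 2: Σ corner-gray over 3 cells = 1389  → 25.3225
Σ rows: total corner-gray = 5034  → 91.7735 mm³


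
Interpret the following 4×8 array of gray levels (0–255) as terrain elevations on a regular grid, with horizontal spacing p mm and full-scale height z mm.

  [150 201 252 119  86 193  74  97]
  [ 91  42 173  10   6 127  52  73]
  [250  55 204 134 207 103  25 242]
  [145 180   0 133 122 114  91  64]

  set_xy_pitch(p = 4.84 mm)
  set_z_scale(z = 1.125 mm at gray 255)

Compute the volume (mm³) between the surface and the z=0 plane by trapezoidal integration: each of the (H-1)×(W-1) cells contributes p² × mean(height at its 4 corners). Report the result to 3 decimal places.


height_mm = gray/255 × 1.125; cell vol = 4.84² × mean(4 corners)
unit = 4.84² × 1.125 / (4×255) = 0.0258371 mm³ per gray-sum
row 0: Σ corner-gray over 7 cells = 3081  → 79.6040
row 1: Σ corner-gray over 7 cells = 2932  → 75.7543
row 2: Σ corner-gray over 7 cells = 3437  → 88.8020
Σ rows: total corner-gray = 9450  → 244.1602 mm³

244.160


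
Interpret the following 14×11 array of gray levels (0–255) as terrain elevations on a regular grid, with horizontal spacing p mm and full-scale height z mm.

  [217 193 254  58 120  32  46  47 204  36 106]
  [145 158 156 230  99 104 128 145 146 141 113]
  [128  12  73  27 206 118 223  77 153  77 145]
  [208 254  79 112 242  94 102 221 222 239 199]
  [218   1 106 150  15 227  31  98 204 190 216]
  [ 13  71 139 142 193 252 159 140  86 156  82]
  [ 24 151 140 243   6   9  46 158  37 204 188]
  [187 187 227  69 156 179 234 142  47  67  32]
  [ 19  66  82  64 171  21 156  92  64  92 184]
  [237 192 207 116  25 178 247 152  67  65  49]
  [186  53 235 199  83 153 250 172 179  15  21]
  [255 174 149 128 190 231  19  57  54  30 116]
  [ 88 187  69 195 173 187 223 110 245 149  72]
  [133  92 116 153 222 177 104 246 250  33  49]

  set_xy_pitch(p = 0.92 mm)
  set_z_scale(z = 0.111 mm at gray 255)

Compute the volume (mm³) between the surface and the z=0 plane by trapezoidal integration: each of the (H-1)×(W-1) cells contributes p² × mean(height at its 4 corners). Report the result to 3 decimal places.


6.391

height_mm = gray/255 × 0.111; cell vol = 0.92² × mean(4 corners)
unit = 0.92² × 0.111 / (4×255) = 9.21082e-05 mm³ per gray-sum
row 0: Σ corner-gray over 10 cells = 5175  → 0.4767
row 1: Σ corner-gray over 10 cells = 5077  → 0.4676
row 2: Σ corner-gray over 10 cells = 5742  → 0.5289
row 3: Σ corner-gray over 10 cells = 6015  → 0.5540
row 4: Σ corner-gray over 10 cells = 5249  → 0.4835
row 5: Σ corner-gray over 10 cells = 4971  → 0.4579
row 6: Σ corner-gray over 10 cells = 5035  → 0.4638
row 7: Σ corner-gray over 10 cells = 4654  → 0.4287
row 8: Σ corner-gray over 10 cells = 4603  → 0.4240
row 9: Σ corner-gray over 10 cells = 5669  → 0.5222
row 10: Σ corner-gray over 10 cells = 5320  → 0.4900
row 11: Σ corner-gray over 10 cells = 5671  → 0.5223
row 12: Σ corner-gray over 10 cells = 6204  → 0.5714
Σ rows: total corner-gray = 69385  → 6.3909 mm³


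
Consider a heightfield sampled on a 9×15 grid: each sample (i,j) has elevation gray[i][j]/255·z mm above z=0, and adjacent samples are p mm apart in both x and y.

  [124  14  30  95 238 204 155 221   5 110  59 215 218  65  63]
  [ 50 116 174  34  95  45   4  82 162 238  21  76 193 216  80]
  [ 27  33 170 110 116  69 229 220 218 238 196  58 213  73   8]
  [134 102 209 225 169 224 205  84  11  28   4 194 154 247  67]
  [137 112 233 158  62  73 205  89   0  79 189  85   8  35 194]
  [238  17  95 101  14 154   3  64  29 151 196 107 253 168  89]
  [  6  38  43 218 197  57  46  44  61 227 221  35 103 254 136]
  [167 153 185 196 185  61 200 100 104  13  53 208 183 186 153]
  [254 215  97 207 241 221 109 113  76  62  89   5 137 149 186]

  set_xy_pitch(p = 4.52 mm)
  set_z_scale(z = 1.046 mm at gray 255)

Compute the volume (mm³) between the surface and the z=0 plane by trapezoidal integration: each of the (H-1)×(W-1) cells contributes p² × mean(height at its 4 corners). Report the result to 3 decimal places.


height_mm = gray/255 × 1.046; cell vol = 4.52² × mean(4 corners)
unit = 4.52² × 1.046 / (4×255) = 0.0209512 mm³ per gray-sum
row 0: Σ corner-gray over 14 cells = 6487  → 135.9103
row 1: Σ corner-gray over 14 cells = 6963  → 145.8830
row 2: Σ corner-gray over 14 cells = 7834  → 164.1315
row 3: Σ corner-gray over 14 cells = 6900  → 144.5631
row 4: Σ corner-gray over 14 cells = 6018  → 126.0842
row 5: Σ corner-gray over 14 cells = 6261  → 131.1753
row 6: Σ corner-gray over 14 cells = 7204  → 150.9323
row 7: Σ corner-gray over 14 cells = 7856  → 164.5924
Σ rows: total corner-gray = 55523  → 1163.2721 mm³

1163.272


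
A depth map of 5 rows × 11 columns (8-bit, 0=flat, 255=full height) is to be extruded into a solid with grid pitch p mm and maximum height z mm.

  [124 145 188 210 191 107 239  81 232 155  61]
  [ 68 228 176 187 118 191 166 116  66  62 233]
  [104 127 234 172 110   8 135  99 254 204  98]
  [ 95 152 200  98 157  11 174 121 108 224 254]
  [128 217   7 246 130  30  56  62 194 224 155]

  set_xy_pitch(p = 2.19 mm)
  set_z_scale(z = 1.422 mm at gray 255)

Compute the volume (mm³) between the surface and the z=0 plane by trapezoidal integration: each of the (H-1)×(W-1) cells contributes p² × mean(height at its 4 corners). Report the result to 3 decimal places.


155.069

height_mm = gray/255 × 1.422; cell vol = 2.19² × mean(4 corners)
unit = 2.19² × 1.422 / (4×255) = 0.00668633 mm³ per gray-sum
row 0: Σ corner-gray over 10 cells = 6202  → 41.4686
row 1: Σ corner-gray over 10 cells = 5809  → 38.8409
row 2: Σ corner-gray over 10 cells = 5727  → 38.2926
row 3: Σ corner-gray over 10 cells = 5454  → 36.4672
Σ rows: total corner-gray = 23192  → 155.0693 mm³


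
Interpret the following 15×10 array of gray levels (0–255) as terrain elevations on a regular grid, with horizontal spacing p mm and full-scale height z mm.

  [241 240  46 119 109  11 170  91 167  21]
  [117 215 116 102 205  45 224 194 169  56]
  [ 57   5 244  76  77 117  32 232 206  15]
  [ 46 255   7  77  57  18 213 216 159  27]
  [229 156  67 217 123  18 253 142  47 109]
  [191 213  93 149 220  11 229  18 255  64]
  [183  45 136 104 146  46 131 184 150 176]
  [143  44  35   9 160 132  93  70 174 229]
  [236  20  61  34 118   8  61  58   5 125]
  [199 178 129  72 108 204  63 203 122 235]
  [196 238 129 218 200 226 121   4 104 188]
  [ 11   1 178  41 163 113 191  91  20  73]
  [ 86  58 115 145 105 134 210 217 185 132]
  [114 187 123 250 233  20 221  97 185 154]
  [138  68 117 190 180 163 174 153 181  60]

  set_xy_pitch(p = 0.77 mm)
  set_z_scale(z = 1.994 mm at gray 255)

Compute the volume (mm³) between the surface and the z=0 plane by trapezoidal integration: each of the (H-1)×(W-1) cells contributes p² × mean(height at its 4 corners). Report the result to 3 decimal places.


74.171

height_mm = gray/255 × 1.994; cell vol = 0.77² × mean(4 corners)
unit = 0.77² × 1.994 / (4×255) = 0.00115906 mm³ per gray-sum
row 0: Σ corner-gray over 9 cells = 4881  → 5.6574
row 1: Σ corner-gray over 9 cells = 4763  → 5.5206
row 2: Σ corner-gray over 9 cells = 4127  → 4.7834
row 3: Σ corner-gray over 9 cells = 4461  → 5.1706
row 4: Σ corner-gray over 9 cells = 5015  → 5.8127
row 5: Σ corner-gray over 9 cells = 4874  → 5.6493
row 6: Σ corner-gray over 9 cells = 4049  → 4.6930
row 7: Σ corner-gray over 9 cells = 2897  → 3.3578
row 8: Σ corner-gray over 9 cells = 3683  → 4.2688
row 9: Σ corner-gray over 9 cells = 5456  → 6.3238
row 10: Σ corner-gray over 9 cells = 4544  → 5.2668
row 11: Σ corner-gray over 9 cells = 4236  → 4.9098
row 12: Σ corner-gray over 9 cells = 5456  → 6.3238
row 13: Σ corner-gray over 9 cells = 5550  → 6.4328
Σ rows: total corner-gray = 63992  → 74.1707 mm³


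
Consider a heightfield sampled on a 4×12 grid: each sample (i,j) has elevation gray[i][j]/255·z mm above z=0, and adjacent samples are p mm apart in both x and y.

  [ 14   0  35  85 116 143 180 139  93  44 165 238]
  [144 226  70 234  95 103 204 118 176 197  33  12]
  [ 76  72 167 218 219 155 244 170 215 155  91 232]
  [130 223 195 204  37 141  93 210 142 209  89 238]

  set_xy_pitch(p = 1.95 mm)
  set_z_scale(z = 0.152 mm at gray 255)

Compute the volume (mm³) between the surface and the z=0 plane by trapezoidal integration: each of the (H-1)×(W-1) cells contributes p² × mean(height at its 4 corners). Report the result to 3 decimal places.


height_mm = gray/255 × 0.152; cell vol = 1.95² × mean(4 corners)
unit = 1.95² × 0.152 / (4×255) = 0.000566647 mm³ per gray-sum
row 0: Σ corner-gray over 11 cells = 5320  → 3.0146
row 1: Σ corner-gray over 11 cells = 6788  → 3.8464
row 2: Σ corner-gray over 11 cells = 7174  → 4.0651
Σ rows: total corner-gray = 19282  → 10.9261 mm³

10.926


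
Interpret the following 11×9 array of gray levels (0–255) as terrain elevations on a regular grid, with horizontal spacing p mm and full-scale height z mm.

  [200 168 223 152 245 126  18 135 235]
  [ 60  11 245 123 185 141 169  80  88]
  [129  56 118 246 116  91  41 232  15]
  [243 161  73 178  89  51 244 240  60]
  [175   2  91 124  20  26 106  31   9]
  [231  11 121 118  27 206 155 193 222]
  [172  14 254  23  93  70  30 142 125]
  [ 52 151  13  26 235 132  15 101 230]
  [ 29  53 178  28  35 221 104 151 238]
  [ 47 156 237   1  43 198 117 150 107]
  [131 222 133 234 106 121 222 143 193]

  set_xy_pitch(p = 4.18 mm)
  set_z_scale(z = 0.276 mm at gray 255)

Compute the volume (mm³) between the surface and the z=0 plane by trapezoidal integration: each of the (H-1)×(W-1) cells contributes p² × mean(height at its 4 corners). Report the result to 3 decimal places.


180.069

height_mm = gray/255 × 0.276; cell vol = 4.18² × mean(4 corners)
unit = 4.18² × 0.276 / (4×255) = 0.00472783 mm³ per gray-sum
row 0: Σ corner-gray over 8 cells = 4625  → 21.8662
row 1: Σ corner-gray over 8 cells = 4000  → 18.9113
row 2: Σ corner-gray over 8 cells = 4319  → 20.4195
row 3: Σ corner-gray over 8 cells = 3359  → 15.8808
row 4: Σ corner-gray over 8 cells = 3099  → 14.6515
row 5: Σ corner-gray over 8 cells = 3664  → 17.3228
row 6: Σ corner-gray over 8 cells = 3177  → 15.0203
row 7: Σ corner-gray over 8 cells = 3435  → 16.2401
row 8: Σ corner-gray over 8 cells = 3765  → 17.8003
row 9: Σ corner-gray over 8 cells = 4644  → 21.9560
Σ rows: total corner-gray = 38087  → 180.0687 mm³


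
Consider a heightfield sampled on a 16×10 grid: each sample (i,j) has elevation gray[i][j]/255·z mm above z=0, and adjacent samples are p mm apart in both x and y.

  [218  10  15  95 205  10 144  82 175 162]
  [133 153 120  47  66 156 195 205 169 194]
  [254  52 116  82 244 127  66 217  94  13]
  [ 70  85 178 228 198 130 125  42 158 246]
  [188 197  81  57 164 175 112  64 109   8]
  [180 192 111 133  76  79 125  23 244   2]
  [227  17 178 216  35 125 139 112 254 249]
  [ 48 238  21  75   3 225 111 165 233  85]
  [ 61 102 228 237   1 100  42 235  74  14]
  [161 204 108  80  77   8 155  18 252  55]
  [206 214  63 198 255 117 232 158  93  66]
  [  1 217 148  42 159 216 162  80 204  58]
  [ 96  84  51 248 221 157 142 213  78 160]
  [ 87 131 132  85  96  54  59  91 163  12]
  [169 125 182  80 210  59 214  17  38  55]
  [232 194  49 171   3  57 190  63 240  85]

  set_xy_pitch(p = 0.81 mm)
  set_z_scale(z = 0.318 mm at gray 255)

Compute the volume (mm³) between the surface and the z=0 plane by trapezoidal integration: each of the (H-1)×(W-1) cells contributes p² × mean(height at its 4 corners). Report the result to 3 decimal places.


14.176

height_mm = gray/255 × 0.318; cell vol = 0.81² × mean(4 corners)
unit = 0.81² × 0.318 / (4×255) = 0.000204549 mm³ per gray-sum
row 0: Σ corner-gray over 9 cells = 4401  → 0.9002
row 1: Σ corner-gray over 9 cells = 4812  → 0.9843
row 2: Σ corner-gray over 9 cells = 4867  → 0.9955
row 3: Σ corner-gray over 9 cells = 4718  → 0.9651
row 4: Σ corner-gray over 9 cells = 4262  → 0.8718
row 5: Σ corner-gray over 9 cells = 4776  → 0.9769
row 6: Σ corner-gray over 9 cells = 4903  → 1.0029
row 7: Σ corner-gray over 9 cells = 4388  → 0.8976
row 8: Σ corner-gray over 9 cells = 4133  → 0.8454
row 9: Σ corner-gray over 9 cells = 4952  → 1.0129
row 10: Σ corner-gray over 9 cells = 5447  → 1.1142
row 11: Σ corner-gray over 9 cells = 5159  → 1.0553
row 12: Σ corner-gray over 9 cells = 4365  → 0.8929
row 13: Σ corner-gray over 9 cells = 3795  → 0.7763
row 14: Σ corner-gray over 9 cells = 4325  → 0.8847
Σ rows: total corner-gray = 69303  → 14.1758 mm³


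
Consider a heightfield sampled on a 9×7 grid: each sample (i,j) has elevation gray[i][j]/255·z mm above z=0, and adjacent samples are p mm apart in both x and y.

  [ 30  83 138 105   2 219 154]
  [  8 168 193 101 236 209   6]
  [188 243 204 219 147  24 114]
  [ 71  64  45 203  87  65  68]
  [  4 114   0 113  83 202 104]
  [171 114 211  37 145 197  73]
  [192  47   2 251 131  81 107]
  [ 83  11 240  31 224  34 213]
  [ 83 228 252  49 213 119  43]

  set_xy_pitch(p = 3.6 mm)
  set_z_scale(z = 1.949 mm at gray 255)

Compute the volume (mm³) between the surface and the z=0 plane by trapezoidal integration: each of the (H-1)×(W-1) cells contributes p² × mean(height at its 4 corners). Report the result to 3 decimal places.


590.220

height_mm = gray/255 × 1.949; cell vol = 3.6² × mean(4 corners)
unit = 3.6² × 1.949 / (4×255) = 0.0247638 mm³ per gray-sum
row 0: Σ corner-gray over 6 cells = 3106  → 76.9163
row 1: Σ corner-gray over 6 cells = 3804  → 94.2014
row 2: Σ corner-gray over 6 cells = 3043  → 75.3561
row 3: Σ corner-gray over 6 cells = 2199  → 54.4555
row 4: Σ corner-gray over 6 cells = 2784  → 68.9423
row 5: Σ corner-gray over 6 cells = 2975  → 73.6722
row 6: Σ corner-gray over 6 cells = 2699  → 66.8374
row 7: Σ corner-gray over 6 cells = 3224  → 79.8384
Σ rows: total corner-gray = 23834  → 590.2196 mm³


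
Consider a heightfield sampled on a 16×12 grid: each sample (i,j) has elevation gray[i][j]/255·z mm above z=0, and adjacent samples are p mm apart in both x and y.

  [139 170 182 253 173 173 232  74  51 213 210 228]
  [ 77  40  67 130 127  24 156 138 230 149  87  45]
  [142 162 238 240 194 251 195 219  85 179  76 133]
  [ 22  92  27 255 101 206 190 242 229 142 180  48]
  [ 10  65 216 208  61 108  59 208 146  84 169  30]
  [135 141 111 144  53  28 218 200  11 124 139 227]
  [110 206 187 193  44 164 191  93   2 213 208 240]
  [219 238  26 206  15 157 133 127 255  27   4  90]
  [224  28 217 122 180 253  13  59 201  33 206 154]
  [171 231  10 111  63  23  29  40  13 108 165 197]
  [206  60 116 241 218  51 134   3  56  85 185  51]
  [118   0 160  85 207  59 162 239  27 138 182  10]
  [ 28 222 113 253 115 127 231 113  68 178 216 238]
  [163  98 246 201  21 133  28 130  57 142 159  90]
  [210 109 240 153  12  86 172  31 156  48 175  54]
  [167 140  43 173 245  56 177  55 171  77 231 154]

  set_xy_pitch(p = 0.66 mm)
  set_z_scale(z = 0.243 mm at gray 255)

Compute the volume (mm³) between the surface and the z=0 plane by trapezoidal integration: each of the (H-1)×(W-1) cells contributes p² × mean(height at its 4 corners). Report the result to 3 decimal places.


height_mm = gray/255 × 0.243; cell vol = 0.66² × mean(4 corners)
unit = 0.66² × 0.243 / (4×255) = 0.000103775 mm³ per gray-sum
row 0: Σ corner-gray over 11 cells = 6247  → 0.6483
row 1: Σ corner-gray over 11 cells = 6371  → 0.6612
row 2: Σ corner-gray over 11 cells = 7351  → 0.7629
row 3: Σ corner-gray over 11 cells = 6086  → 0.6316
row 4: Σ corner-gray over 11 cells = 5388  → 0.5591
row 5: Σ corner-gray over 11 cells = 6052  → 0.6280
row 6: Σ corner-gray over 11 cells = 6037  → 0.6265
row 7: Σ corner-gray over 11 cells = 5687  → 0.5902
row 8: Σ corner-gray over 11 cells = 4956  → 0.5143
row 9: Σ corner-gray over 11 cells = 4509  → 0.4679
row 10: Σ corner-gray over 11 cells = 5201  → 0.5397
row 11: Σ corner-gray over 11 cells = 6184  → 0.6417
row 12: Σ corner-gray over 11 cells = 6221  → 0.6456
row 13: Σ corner-gray over 11 cells = 5311  → 0.5512
row 14: Σ corner-gray over 11 cells = 5685  → 0.5900
Σ rows: total corner-gray = 87286  → 9.0581 mm³

9.058


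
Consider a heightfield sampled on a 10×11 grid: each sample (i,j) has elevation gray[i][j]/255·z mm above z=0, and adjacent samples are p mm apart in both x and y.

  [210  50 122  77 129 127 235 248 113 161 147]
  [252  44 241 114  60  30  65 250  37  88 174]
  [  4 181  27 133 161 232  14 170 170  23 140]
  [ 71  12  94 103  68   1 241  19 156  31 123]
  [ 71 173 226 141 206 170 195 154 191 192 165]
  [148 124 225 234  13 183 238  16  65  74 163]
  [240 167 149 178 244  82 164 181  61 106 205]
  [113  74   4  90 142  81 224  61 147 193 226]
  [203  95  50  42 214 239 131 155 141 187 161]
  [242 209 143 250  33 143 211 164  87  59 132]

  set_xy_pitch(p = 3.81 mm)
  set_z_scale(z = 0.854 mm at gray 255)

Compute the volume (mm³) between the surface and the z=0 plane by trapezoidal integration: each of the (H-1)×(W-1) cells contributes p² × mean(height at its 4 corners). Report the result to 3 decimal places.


577.531

height_mm = gray/255 × 0.854; cell vol = 3.81² × mean(4 corners)
unit = 3.81² × 0.854 / (4×255) = 0.0121537 mm³ per gray-sum
row 0: Σ corner-gray over 10 cells = 5165  → 62.7737
row 1: Σ corner-gray over 10 cells = 4650  → 56.5146
row 2: Σ corner-gray over 10 cells = 4010  → 48.7362
row 3: Σ corner-gray over 10 cells = 5176  → 62.9074
row 4: Σ corner-gray over 10 cells = 6187  → 75.1948
row 5: Σ corner-gray over 10 cells = 5764  → 70.0538
row 6: Σ corner-gray over 10 cells = 5480  → 66.6021
row 7: Σ corner-gray over 10 cells = 5243  → 63.7217
row 8: Σ corner-gray over 10 cells = 5844  → 71.0261
Σ rows: total corner-gray = 47519  → 577.5305 mm³


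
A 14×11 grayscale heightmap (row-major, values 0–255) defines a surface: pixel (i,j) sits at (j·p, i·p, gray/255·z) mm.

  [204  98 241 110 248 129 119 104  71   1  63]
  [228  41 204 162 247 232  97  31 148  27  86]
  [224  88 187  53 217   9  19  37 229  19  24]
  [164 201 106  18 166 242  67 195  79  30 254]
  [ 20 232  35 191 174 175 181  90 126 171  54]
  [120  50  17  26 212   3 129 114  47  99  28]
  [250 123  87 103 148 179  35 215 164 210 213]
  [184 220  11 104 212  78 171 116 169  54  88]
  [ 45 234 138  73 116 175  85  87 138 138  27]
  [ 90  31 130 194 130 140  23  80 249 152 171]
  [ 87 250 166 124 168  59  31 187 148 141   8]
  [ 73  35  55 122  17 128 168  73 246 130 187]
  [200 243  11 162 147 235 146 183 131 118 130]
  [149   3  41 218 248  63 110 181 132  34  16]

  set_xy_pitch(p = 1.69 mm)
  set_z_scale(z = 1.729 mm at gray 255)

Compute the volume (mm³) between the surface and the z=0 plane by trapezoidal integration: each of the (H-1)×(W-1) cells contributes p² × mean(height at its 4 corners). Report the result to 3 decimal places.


height_mm = gray/255 × 1.729; cell vol = 1.69² × mean(4 corners)
unit = 1.69² × 1.729 / (4×255) = 0.00484137 mm³ per gray-sum
row 0: Σ corner-gray over 10 cells = 5201  → 25.1800
row 1: Σ corner-gray over 10 cells = 4656  → 22.5414
row 2: Σ corner-gray over 10 cells = 4590  → 22.2219
row 3: Σ corner-gray over 10 cells = 5450  → 26.3855
row 4: Σ corner-gray over 10 cells = 4366  → 21.1374
row 5: Σ corner-gray over 10 cells = 4533  → 21.9459
row 6: Σ corner-gray over 10 cells = 5533  → 26.7873
row 7: Σ corner-gray over 10 cells = 4982  → 24.1197
row 8: Σ corner-gray over 10 cells = 4959  → 24.0084
row 9: Σ corner-gray over 10 cells = 5162  → 24.9911
row 10: Σ corner-gray over 10 cells = 4851  → 23.4855
row 11: Σ corner-gray over 10 cells = 5290  → 25.6108
row 12: Σ corner-gray over 10 cells = 5307  → 25.6931
Σ rows: total corner-gray = 64880  → 314.1081 mm³

314.108


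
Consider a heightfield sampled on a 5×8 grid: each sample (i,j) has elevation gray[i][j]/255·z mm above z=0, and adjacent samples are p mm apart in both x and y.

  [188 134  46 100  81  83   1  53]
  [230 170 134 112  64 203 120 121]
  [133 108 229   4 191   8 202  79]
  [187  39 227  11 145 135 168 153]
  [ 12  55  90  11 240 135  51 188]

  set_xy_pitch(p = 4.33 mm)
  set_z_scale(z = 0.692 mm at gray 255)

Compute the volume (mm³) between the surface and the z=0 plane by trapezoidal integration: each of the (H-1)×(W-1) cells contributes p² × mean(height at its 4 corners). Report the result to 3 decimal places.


170.204

height_mm = gray/255 × 0.692; cell vol = 4.33² × mean(4 corners)
unit = 4.33² × 0.692 / (4×255) = 0.0127198 mm³ per gray-sum
row 0: Σ corner-gray over 7 cells = 3088  → 39.2789
row 1: Σ corner-gray over 7 cells = 3653  → 46.4656
row 2: Σ corner-gray over 7 cells = 3486  → 44.3414
row 3: Σ corner-gray over 7 cells = 3154  → 40.1184
Σ rows: total corner-gray = 13381  → 170.2042 mm³


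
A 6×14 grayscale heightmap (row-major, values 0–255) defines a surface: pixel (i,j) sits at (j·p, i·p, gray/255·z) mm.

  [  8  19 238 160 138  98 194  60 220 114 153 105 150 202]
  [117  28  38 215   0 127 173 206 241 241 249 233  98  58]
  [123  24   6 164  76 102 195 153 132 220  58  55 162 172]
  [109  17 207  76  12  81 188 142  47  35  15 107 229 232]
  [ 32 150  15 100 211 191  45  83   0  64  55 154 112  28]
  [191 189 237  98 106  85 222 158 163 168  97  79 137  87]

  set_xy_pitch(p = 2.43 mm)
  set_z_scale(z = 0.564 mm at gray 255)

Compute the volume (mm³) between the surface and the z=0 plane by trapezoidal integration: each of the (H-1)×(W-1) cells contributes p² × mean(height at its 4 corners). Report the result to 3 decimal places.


height_mm = gray/255 × 0.564; cell vol = 2.43² × mean(4 corners)
unit = 2.43² × 0.564 / (4×255) = 0.00326506 mm³ per gray-sum
row 0: Σ corner-gray over 13 cells = 7381  → 24.0994
row 1: Σ corner-gray over 13 cells = 6862  → 22.4049
row 2: Σ corner-gray over 13 cells = 5642  → 18.4215
row 3: Σ corner-gray over 13 cells = 5073  → 16.5637
row 4: Σ corner-gray over 13 cells = 6176  → 20.1650
Σ rows: total corner-gray = 31134  → 101.6545 mm³

101.654


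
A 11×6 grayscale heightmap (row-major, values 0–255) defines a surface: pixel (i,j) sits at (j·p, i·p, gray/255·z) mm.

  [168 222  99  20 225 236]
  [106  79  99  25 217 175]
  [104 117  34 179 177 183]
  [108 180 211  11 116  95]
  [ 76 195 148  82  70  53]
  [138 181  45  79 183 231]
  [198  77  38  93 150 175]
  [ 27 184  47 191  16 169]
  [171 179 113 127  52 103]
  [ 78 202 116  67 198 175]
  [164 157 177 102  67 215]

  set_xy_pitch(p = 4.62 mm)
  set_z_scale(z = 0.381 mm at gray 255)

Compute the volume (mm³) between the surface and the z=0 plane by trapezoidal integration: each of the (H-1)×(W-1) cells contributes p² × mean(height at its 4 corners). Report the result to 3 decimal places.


height_mm = gray/255 × 0.381; cell vol = 4.62² × mean(4 corners)
unit = 4.62² × 0.381 / (4×255) = 0.00797276 mm³ per gray-sum
row 0: Σ corner-gray over 5 cells = 2657  → 21.1836
row 1: Σ corner-gray over 5 cells = 2422  → 19.3100
row 2: Σ corner-gray over 5 cells = 2540  → 20.2508
row 3: Σ corner-gray over 5 cells = 2358  → 18.7998
row 4: Σ corner-gray over 5 cells = 2464  → 19.6449
row 5: Σ corner-gray over 5 cells = 2434  → 19.4057
row 6: Σ corner-gray over 5 cells = 2161  → 17.2291
row 7: Σ corner-gray over 5 cells = 2288  → 18.2417
row 8: Σ corner-gray over 5 cells = 2635  → 21.0082
row 9: Σ corner-gray over 5 cells = 2804  → 22.3556
Σ rows: total corner-gray = 24763  → 197.4295 mm³

197.429
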